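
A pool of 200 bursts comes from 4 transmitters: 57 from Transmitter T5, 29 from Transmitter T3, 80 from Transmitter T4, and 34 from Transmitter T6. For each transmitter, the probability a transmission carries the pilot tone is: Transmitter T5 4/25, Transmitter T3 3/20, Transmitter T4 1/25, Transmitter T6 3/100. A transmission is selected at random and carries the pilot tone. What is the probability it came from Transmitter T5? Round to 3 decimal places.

Compute prior × likelihood for every hypothesis:
  Transmitter T5: 0.285 × 0.16 = 0.0456
  Transmitter T3: 0.145 × 0.15 = 0.02175
  Transmitter T4: 0.4 × 0.04 = 0.016
  Transmitter T6: 0.17 × 0.03 = 0.0051
Total = 0.08845.
P(Transmitter T5 | evidence) = 0.0456 / 0.08845 ≈ 0.516.

0.516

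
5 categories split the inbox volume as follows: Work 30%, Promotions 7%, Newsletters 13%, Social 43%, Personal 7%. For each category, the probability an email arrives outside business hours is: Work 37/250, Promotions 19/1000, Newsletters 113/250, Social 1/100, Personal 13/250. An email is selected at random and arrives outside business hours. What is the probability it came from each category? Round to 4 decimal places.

Work 0.3949, Promotions 0.0118, Newsletters 0.5226, Social 0.0382, Personal 0.0324

By Bayes' rule, posterior ∝ prior × likelihood:
  Work: 0.3 × 0.148 = 0.0444
  Promotions: 0.07 × 0.019 = 0.00133
  Newsletters: 0.13 × 0.452 = 0.05876
  Social: 0.43 × 0.01 = 0.0043
  Personal: 0.07 × 0.052 = 0.00364
Normalizing constant = 0.11243.
P(Work | off-hours) = 0.0444/0.11243 ≈ 0.3949
P(Promotions | off-hours) = 0.00133/0.11243 ≈ 0.0118
P(Newsletters | off-hours) = 0.05876/0.11243 ≈ 0.5226
P(Social | off-hours) = 0.0043/0.11243 ≈ 0.0382
P(Personal | off-hours) = 0.00364/0.11243 ≈ 0.0324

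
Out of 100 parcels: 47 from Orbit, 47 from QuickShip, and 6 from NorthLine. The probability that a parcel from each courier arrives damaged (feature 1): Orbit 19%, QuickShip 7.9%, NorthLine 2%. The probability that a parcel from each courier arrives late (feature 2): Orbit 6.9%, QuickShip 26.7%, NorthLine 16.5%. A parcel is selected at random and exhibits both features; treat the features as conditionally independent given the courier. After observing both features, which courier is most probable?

QuickShip

Unnormalized posteriors (prior × likelihood):
  Orbit: 0.47 × 0.19 × 0.069 = 0.0061617
  QuickShip: 0.47 × 0.079 × 0.267 = 0.00991371
  NorthLine: 0.06 × 0.02 × 0.165 = 0.000198
Sum = 0.01627341.
Largest term belongs to QuickShip, so QuickShip is most probable.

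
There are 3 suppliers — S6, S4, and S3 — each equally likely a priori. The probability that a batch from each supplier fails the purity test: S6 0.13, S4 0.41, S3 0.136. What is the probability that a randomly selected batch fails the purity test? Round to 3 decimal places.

0.225

With a uniform prior (1/3 each), posterior ∝ likelihood:
  S6: 0.13
  S4: 0.41
  S3: 0.136
P(off-spec) = (1/3) × (0.13 + 0.41 + 0.136) = 0.676/3 ≈ 0.225.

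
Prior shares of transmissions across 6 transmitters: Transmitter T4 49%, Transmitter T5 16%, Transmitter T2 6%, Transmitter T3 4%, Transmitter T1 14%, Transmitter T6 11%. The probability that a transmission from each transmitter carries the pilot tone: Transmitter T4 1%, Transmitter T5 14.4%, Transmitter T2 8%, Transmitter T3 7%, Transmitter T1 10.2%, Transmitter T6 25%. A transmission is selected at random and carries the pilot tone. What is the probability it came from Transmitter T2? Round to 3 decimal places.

Compute prior × likelihood for every hypothesis:
  Transmitter T4: 0.49 × 0.01 = 0.0049
  Transmitter T5: 0.16 × 0.144 = 0.02304
  Transmitter T2: 0.06 × 0.08 = 0.0048
  Transmitter T3: 0.04 × 0.07 = 0.0028
  Transmitter T1: 0.14 × 0.102 = 0.01428
  Transmitter T6: 0.11 × 0.25 = 0.0275
Total = 0.07732.
P(Transmitter T2 | evidence) = 0.0048 / 0.07732 ≈ 0.062.

0.062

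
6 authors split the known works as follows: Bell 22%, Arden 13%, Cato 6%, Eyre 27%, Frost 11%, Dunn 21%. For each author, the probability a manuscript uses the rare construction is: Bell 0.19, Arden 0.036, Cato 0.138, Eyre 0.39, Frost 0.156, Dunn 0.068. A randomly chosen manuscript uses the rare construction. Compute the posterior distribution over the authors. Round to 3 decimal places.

By Bayes' rule, posterior ∝ prior × likelihood:
  Bell: 0.22 × 0.19 = 0.0418
  Arden: 0.13 × 0.036 = 0.00468
  Cato: 0.06 × 0.138 = 0.00828
  Eyre: 0.27 × 0.39 = 0.1053
  Frost: 0.11 × 0.156 = 0.01716
  Dunn: 0.21 × 0.068 = 0.01428
Normalizing constant = 0.1915.
P(Bell | rare-form) = 0.0418/0.1915 ≈ 0.218
P(Arden | rare-form) = 0.00468/0.1915 ≈ 0.024
P(Cato | rare-form) = 0.00828/0.1915 ≈ 0.043
P(Eyre | rare-form) = 0.1053/0.1915 ≈ 0.550
P(Frost | rare-form) = 0.01716/0.1915 ≈ 0.090
P(Dunn | rare-form) = 0.01428/0.1915 ≈ 0.075
(Check: 0.218+0.024+0.043+0.550+0.090+0.075 = 1.000.)

Bell 0.218, Arden 0.024, Cato 0.043, Eyre 0.550, Frost 0.090, Dunn 0.075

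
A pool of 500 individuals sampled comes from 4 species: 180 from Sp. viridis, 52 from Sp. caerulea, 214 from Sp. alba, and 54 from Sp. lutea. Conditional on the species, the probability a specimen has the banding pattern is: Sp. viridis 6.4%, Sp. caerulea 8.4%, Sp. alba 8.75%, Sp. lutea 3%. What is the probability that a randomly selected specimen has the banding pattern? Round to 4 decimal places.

Unnormalized posteriors (prior × likelihood):
  Sp. viridis: 0.36 × 0.064 = 0.02304
  Sp. caerulea: 0.104 × 0.084 = 0.008736
  Sp. alba: 0.428 × 0.0875 = 0.03745
  Sp. lutea: 0.108 × 0.03 = 0.00324
P(banded) = 0.02304 + 0.008736 + 0.03745 + 0.00324 = 0.072466 → 0.0725.

0.0725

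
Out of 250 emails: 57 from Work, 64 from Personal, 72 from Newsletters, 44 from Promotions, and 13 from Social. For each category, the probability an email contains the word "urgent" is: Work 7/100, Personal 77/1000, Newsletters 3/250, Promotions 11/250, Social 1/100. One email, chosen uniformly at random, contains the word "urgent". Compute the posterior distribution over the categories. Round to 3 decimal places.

Prior × likelihood for each hypothesis:
  Work: 0.228 × 0.07 = 0.01596
  Personal: 0.256 × 0.077 = 0.019712
  Newsletters: 0.288 × 0.012 = 0.003456
  Promotions: 0.176 × 0.044 = 0.007744
  Social: 0.052 × 0.01 = 0.00052
Sum = 0.047392.
P(Work | urgent-flag) = 0.01596/0.047392 ≈ 0.337
P(Personal | urgent-flag) = 0.019712/0.047392 ≈ 0.416
P(Newsletters | urgent-flag) = 0.003456/0.047392 ≈ 0.073
P(Promotions | urgent-flag) = 0.007744/0.047392 ≈ 0.163
P(Social | urgent-flag) = 0.00052/0.047392 ≈ 0.011

Work 0.337, Personal 0.416, Newsletters 0.073, Promotions 0.163, Social 0.011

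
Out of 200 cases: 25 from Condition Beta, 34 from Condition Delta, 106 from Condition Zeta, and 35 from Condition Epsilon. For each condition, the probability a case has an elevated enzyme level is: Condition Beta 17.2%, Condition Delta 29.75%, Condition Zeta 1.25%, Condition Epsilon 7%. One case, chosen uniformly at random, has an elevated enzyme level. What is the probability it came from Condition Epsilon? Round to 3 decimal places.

0.135

Unnormalized posteriors (prior × likelihood):
  Condition Beta: 0.125 × 0.172 = 0.0215
  Condition Delta: 0.17 × 0.2975 = 0.050575
  Condition Zeta: 0.53 × 0.0125 = 0.006625
  Condition Epsilon: 0.175 × 0.07 = 0.01225
Sum = 0.09095.
P(Condition Epsilon | evidence) = 0.01225 / 0.09095 ≈ 0.135.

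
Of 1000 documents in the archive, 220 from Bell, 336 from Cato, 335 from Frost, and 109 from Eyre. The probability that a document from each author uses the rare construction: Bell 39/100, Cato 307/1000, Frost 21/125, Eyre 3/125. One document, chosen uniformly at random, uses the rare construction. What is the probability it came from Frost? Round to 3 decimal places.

Compute prior × likelihood for every hypothesis:
  Bell: 0.22 × 0.39 = 0.0858
  Cato: 0.336 × 0.307 = 0.103152
  Frost: 0.335 × 0.168 = 0.05628
  Eyre: 0.109 × 0.024 = 0.002616
Sum = 0.247848.
P(Frost | evidence) = 0.05628 / 0.247848 ≈ 0.227.

0.227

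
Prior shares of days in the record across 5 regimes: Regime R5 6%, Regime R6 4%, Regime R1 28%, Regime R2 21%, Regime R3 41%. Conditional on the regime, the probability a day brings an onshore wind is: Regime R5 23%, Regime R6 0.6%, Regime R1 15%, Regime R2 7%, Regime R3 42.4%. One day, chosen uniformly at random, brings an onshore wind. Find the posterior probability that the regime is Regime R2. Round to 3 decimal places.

Compute prior × likelihood for every hypothesis:
  Regime R5: 0.06 × 0.23 = 0.0138
  Regime R6: 0.04 × 0.006 = 0.00024
  Regime R1: 0.28 × 0.15 = 0.042
  Regime R2: 0.21 × 0.07 = 0.0147
  Regime R3: 0.41 × 0.424 = 0.17384
Total = 0.24458.
P(Regime R2 | evidence) = 0.0147 / 0.24458 ≈ 0.060.

0.060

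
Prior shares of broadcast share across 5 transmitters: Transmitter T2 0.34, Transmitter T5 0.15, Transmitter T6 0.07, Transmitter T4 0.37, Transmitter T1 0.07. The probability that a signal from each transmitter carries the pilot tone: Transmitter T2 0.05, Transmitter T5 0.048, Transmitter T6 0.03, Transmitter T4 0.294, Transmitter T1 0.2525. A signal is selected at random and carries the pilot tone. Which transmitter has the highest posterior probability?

Compute prior × likelihood for every hypothesis:
  Transmitter T2: 0.34 × 0.05 = 0.017
  Transmitter T5: 0.15 × 0.048 = 0.0072
  Transmitter T6: 0.07 × 0.03 = 0.0021
  Transmitter T4: 0.37 × 0.294 = 0.10878
  Transmitter T1: 0.07 × 0.2525 = 0.017675
Total = 0.152755.
Largest term belongs to Transmitter T4, so Transmitter T4 is most probable.

Transmitter T4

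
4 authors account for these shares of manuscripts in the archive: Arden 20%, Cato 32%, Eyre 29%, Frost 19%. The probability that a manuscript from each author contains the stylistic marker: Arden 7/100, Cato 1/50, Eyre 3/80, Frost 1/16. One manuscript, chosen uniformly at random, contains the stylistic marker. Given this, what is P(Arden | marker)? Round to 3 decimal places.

0.324

Unnormalized posteriors (prior × likelihood):
  Arden: 0.2 × 0.07 = 0.014
  Cato: 0.32 × 0.02 = 0.0064
  Eyre: 0.29 × 0.0375 = 0.010875
  Frost: 0.19 × 0.0625 = 0.011875
Sum = 0.04315.
P(Arden | evidence) = 0.014 / 0.04315 ≈ 0.324.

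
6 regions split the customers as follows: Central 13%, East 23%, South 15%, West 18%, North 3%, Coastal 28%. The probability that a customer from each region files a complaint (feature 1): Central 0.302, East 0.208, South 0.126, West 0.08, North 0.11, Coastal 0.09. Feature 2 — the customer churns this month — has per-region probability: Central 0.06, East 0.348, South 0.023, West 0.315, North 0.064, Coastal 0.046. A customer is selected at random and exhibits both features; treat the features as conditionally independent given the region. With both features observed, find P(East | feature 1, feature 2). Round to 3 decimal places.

0.657

Unnormalized posteriors (prior × likelihood):
  Central: 0.13 × 0.302 × 0.06 = 0.0023556
  East: 0.23 × 0.208 × 0.348 = 0.01664832
  South: 0.15 × 0.126 × 0.023 = 0.0004347
  West: 0.18 × 0.08 × 0.315 = 0.004536
  North: 0.03 × 0.11 × 0.064 = 0.0002112
  Coastal: 0.28 × 0.09 × 0.046 = 0.0011592
Sum = 0.02534502.
P(East | evidence) = 0.01664832 / 0.02534502 ≈ 0.657.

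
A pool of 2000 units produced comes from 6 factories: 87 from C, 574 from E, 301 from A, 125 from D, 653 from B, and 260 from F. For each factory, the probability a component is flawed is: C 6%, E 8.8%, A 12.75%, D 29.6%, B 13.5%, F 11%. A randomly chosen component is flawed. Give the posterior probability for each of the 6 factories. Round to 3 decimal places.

C 0.021, E 0.204, A 0.155, D 0.149, B 0.356, F 0.115

Compute prior × likelihood for every hypothesis:
  C: 0.0435 × 0.06 = 0.00261
  E: 0.287 × 0.088 = 0.025256
  A: 0.1505 × 0.1275 = 0.01918875
  D: 0.0625 × 0.296 = 0.0185
  B: 0.3265 × 0.135 = 0.0440775
  F: 0.13 × 0.11 = 0.0143
Normalizing constant = 0.12393225.
P(C | flawed) = 0.00261/0.12393225 ≈ 0.021
P(E | flawed) = 0.025256/0.12393225 ≈ 0.204
P(A | flawed) = 0.01918875/0.12393225 ≈ 0.155
P(D | flawed) = 0.0185/0.12393225 ≈ 0.149
P(B | flawed) = 0.0440775/0.12393225 ≈ 0.356
P(F | flawed) = 0.0143/0.12393225 ≈ 0.115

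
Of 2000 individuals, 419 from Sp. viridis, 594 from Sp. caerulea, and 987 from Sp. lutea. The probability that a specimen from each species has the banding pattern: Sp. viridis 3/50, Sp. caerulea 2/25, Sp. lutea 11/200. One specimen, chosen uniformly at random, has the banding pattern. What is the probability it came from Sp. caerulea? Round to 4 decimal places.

0.3743

Prior × likelihood for each hypothesis:
  Sp. viridis: 0.2095 × 0.06 = 0.01257
  Sp. caerulea: 0.297 × 0.08 = 0.02376
  Sp. lutea: 0.4935 × 0.055 = 0.0271425
Total = 0.0634725.
P(Sp. caerulea | evidence) = 0.02376 / 0.0634725 ≈ 0.3743.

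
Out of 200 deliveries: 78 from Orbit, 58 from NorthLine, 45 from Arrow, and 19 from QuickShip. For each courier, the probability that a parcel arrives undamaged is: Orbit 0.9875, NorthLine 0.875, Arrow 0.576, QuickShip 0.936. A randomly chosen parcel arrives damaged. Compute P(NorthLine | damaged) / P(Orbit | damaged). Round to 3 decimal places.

Taking complements, P(damaged | each) = Orbit 0.0125, NorthLine 0.125, Arrow 0.424, QuickShip 0.064.
By Bayes' rule, posterior ∝ prior × likelihood:
  Orbit: 0.39 × 0.0125 = 0.004875
  NorthLine: 0.29 × 0.125 = 0.03625
  Arrow: 0.225 × 0.424 = 0.0954
  QuickShip: 0.095 × 0.064 = 0.00608
Total = 0.142605.
The ratio is 0.03625 / 0.004875 (the normalizer cancels) = 7.436.

7.436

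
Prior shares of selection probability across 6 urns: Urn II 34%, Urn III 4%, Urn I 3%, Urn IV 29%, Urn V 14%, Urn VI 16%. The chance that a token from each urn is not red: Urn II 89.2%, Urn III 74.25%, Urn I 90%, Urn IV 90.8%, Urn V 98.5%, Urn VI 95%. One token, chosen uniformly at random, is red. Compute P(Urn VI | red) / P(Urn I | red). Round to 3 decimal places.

Taking complements, P(red | each) = Urn II 0.108, Urn III 0.2575, Urn I 0.1, Urn IV 0.092, Urn V 0.015, Urn VI 0.05.
Compute prior × likelihood for every hypothesis:
  Urn II: 0.34 × 0.108 = 0.03672
  Urn III: 0.04 × 0.2575 = 0.0103
  Urn I: 0.03 × 0.1 = 0.003
  Urn IV: 0.29 × 0.092 = 0.02668
  Urn V: 0.14 × 0.015 = 0.0021
  Urn VI: 0.16 × 0.05 = 0.008
Total = 0.0868.
The ratio is 0.008 / 0.003 (the normalizer cancels) = 2.667.

2.667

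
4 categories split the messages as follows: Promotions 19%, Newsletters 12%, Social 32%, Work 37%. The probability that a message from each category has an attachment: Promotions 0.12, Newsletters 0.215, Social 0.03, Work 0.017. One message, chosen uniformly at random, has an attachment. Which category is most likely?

Newsletters

Unnormalized posteriors (prior × likelihood):
  Promotions: 0.19 × 0.12 = 0.0228
  Newsletters: 0.12 × 0.215 = 0.0258
  Social: 0.32 × 0.03 = 0.0096
  Work: 0.37 × 0.017 = 0.00629
Normalizing constant = 0.06449.
Largest term belongs to Newsletters, so Newsletters is most probable.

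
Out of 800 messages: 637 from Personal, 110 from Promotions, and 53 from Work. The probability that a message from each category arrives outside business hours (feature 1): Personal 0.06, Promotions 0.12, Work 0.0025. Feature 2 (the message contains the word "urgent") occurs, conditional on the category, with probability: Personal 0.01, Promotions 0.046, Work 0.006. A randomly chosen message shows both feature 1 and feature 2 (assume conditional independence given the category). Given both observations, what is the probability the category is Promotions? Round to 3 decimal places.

0.613

Unnormalized posteriors (prior × likelihood):
  Personal: 0.79625 × 0.06 × 0.01 = 0.00047775
  Promotions: 0.1375 × 0.12 × 0.046 = 0.000759
  Work: 0.06625 × 0.0025 × 0.006 = 0.00000099375
Total = 0.00123774375.
P(Promotions | evidence) = 0.000759 / 0.00123774375 ≈ 0.613.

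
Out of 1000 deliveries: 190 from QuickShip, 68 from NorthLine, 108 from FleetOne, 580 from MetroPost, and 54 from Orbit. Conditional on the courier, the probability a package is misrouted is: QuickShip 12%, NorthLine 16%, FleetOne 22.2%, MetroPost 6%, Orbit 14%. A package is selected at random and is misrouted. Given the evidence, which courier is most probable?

Compute prior × likelihood for every hypothesis:
  QuickShip: 0.19 × 0.12 = 0.0228
  NorthLine: 0.068 × 0.16 = 0.01088
  FleetOne: 0.108 × 0.222 = 0.023976
  MetroPost: 0.58 × 0.06 = 0.0348
  Orbit: 0.054 × 0.14 = 0.00756
Total = 0.100016.
Largest term belongs to MetroPost, so MetroPost is most probable.

MetroPost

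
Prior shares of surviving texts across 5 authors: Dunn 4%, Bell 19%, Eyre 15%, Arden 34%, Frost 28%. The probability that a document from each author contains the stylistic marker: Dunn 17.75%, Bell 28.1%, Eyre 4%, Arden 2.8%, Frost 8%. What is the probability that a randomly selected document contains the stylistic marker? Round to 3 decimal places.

0.098

Unnormalized posteriors (prior × likelihood):
  Dunn: 0.04 × 0.1775 = 0.0071
  Bell: 0.19 × 0.281 = 0.05339
  Eyre: 0.15 × 0.04 = 0.006
  Arden: 0.34 × 0.028 = 0.00952
  Frost: 0.28 × 0.08 = 0.0224
P(marker) = 0.0071 + 0.05339 + 0.006 + 0.00952 + 0.0224 = 0.09841 → 0.098.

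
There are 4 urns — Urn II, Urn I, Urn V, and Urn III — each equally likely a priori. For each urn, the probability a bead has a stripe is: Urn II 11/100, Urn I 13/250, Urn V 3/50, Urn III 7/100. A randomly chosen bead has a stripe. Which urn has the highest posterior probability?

Urn II

Since the prior is uniform, the posterior is proportional to the likelihood:
  Urn II: 0.11
  Urn I: 0.052
  Urn V: 0.06
  Urn III: 0.07
Normalizing constant = 0.292.
Largest term belongs to Urn II, so Urn II is most probable.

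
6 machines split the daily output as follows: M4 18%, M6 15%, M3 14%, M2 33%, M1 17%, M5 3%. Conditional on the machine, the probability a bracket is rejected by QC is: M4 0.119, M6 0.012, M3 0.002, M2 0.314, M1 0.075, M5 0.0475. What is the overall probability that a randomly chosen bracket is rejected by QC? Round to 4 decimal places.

By Bayes' rule, posterior ∝ prior × likelihood:
  M4: 0.18 × 0.119 = 0.02142
  M6: 0.15 × 0.012 = 0.0018
  M3: 0.14 × 0.002 = 0.00028
  M2: 0.33 × 0.314 = 0.10362
  M1: 0.17 × 0.075 = 0.01275
  M5: 0.03 × 0.0475 = 0.001425
P(rejected) = 0.02142 + 0.0018 + 0.00028 + 0.10362 + 0.01275 + 0.001425 = 0.141295 → 0.1413.

0.1413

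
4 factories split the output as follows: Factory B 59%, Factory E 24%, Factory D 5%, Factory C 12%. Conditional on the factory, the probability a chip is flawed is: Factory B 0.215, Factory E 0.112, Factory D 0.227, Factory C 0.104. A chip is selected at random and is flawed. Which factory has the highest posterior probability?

Prior × likelihood for each hypothesis:
  Factory B: 0.59 × 0.215 = 0.12685
  Factory E: 0.24 × 0.112 = 0.02688
  Factory D: 0.05 × 0.227 = 0.01135
  Factory C: 0.12 × 0.104 = 0.01248
Total = 0.17756.
Largest term belongs to Factory B, so Factory B is most probable.

Factory B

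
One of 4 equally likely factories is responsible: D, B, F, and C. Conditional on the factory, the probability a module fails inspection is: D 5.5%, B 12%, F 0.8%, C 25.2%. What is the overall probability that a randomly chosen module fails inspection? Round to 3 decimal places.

With a uniform prior (1/4 each), posterior ∝ likelihood:
  D: 0.055
  B: 0.12
  F: 0.008
  C: 0.252
P(nonconforming) = (1/4) × (0.055 + 0.12 + 0.008 + 0.252) = 0.435/4 ≈ 0.109.

0.109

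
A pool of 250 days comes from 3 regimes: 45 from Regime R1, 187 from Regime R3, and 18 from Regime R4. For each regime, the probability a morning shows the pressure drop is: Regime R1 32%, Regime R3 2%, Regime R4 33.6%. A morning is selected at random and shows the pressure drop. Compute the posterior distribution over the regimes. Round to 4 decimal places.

By Bayes' rule, posterior ∝ prior × likelihood:
  Regime R1: 0.18 × 0.32 = 0.0576
  Regime R3: 0.748 × 0.02 = 0.01496
  Regime R4: 0.072 × 0.336 = 0.024192
Sum = 0.096752.
P(Regime R1 | drop) = 0.0576/0.096752 ≈ 0.5953
P(Regime R3 | drop) = 0.01496/0.096752 ≈ 0.1546
P(Regime R4 | drop) = 0.024192/0.096752 ≈ 0.2500

Regime R1 0.5953, Regime R3 0.1546, Regime R4 0.2500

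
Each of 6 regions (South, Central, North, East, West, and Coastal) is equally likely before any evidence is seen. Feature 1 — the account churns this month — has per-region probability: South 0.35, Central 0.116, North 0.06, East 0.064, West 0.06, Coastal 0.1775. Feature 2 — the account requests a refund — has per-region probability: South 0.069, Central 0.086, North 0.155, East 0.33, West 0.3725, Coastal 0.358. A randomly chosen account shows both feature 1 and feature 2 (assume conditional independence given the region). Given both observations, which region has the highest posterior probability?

Coastal

Since the prior is uniform, the posterior is proportional to the likelihood:
  South: 0.35 × 0.069 = 0.02415
  Central: 0.116 × 0.086 = 0.009976
  North: 0.06 × 0.155 = 0.0093
  East: 0.064 × 0.33 = 0.02112
  West: 0.06 × 0.3725 = 0.02235
  Coastal: 0.1775 × 0.358 = 0.063545
Total = 0.150441.
Largest term belongs to Coastal, so Coastal is most probable.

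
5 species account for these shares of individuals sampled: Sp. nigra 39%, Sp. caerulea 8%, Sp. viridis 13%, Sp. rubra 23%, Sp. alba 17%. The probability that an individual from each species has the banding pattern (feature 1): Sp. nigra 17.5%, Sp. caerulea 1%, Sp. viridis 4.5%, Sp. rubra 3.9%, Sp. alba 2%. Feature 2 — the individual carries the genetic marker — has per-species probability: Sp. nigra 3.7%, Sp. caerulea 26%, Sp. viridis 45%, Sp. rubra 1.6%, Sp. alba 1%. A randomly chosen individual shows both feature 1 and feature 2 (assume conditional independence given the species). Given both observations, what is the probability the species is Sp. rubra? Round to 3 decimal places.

0.026

Compute prior × likelihood for every hypothesis:
  Sp. nigra: 0.39 × 0.175 × 0.037 = 0.00252525
  Sp. caerulea: 0.08 × 0.01 × 0.26 = 0.000208
  Sp. viridis: 0.13 × 0.045 × 0.45 = 0.0026325
  Sp. rubra: 0.23 × 0.039 × 0.016 = 0.00014352
  Sp. alba: 0.17 × 0.02 × 0.01 = 0.000034
Total = 0.00554327.
P(Sp. rubra | evidence) = 0.00014352 / 0.00554327 ≈ 0.026.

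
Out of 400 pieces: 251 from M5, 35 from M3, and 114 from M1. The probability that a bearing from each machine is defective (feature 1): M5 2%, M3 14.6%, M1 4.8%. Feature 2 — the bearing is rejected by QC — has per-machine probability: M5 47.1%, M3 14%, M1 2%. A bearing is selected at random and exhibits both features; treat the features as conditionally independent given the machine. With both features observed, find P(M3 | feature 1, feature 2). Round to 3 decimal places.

0.224

Prior × likelihood for each hypothesis:
  M5: 0.6275 × 0.02 × 0.471 = 0.00591105
  M3: 0.0875 × 0.146 × 0.14 = 0.0017885
  M1: 0.285 × 0.048 × 0.02 = 0.0002736
Sum = 0.00797315.
P(M3 | evidence) = 0.0017885 / 0.00797315 ≈ 0.224.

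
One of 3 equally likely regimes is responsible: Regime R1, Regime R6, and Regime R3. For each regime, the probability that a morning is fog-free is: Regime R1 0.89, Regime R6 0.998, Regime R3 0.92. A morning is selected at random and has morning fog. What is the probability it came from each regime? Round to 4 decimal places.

Taking complements, P(fog | each) = Regime R1 0.11, Regime R6 0.002, Regime R3 0.08.
Since the prior is uniform, the posterior is proportional to the likelihood:
  Regime R1: 0.11
  Regime R6: 0.002
  Regime R3: 0.08
Total = 0.192.
P(Regime R1 | fog) = 0.11/0.192 ≈ 0.5729
P(Regime R6 | fog) = 0.002/0.192 ≈ 0.0104
P(Regime R3 | fog) = 0.08/0.192 ≈ 0.4167
(Check: 0.5729+0.0104+0.4167 = 1.0000.)

Regime R1 0.5729, Regime R6 0.0104, Regime R3 0.4167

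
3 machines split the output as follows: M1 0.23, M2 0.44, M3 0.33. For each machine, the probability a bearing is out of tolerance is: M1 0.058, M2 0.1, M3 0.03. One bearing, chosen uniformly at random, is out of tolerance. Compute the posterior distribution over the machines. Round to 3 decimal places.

Prior × likelihood for each hypothesis:
  M1: 0.23 × 0.058 = 0.01334
  M2: 0.44 × 0.1 = 0.044
  M3: 0.33 × 0.03 = 0.0099
Sum = 0.06724.
P(M1 | oversize) = 0.01334/0.06724 ≈ 0.198
P(M2 | oversize) = 0.044/0.06724 ≈ 0.654
P(M3 | oversize) = 0.0099/0.06724 ≈ 0.147
(Check: 0.198+0.654+0.147 = 0.999.)

M1 0.198, M2 0.654, M3 0.147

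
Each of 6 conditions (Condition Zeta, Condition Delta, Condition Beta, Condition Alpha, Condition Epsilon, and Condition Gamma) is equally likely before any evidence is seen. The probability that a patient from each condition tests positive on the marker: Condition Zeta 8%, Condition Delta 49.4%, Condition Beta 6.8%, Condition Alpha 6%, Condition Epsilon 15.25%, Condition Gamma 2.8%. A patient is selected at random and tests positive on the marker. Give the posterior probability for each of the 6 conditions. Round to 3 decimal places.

Condition Zeta 0.091, Condition Delta 0.560, Condition Beta 0.077, Condition Alpha 0.068, Condition Epsilon 0.173, Condition Gamma 0.032

Since the prior is uniform, the posterior is proportional to the likelihood:
  Condition Zeta: 0.08
  Condition Delta: 0.494
  Condition Beta: 0.068
  Condition Alpha: 0.06
  Condition Epsilon: 0.1525
  Condition Gamma: 0.028
Normalizing constant = 0.8825.
P(Condition Zeta | marker-positive) = 0.08/0.8825 ≈ 0.091
P(Condition Delta | marker-positive) = 0.494/0.8825 ≈ 0.560
P(Condition Beta | marker-positive) = 0.068/0.8825 ≈ 0.077
P(Condition Alpha | marker-positive) = 0.06/0.8825 ≈ 0.068
P(Condition Epsilon | marker-positive) = 0.1525/0.8825 ≈ 0.173
P(Condition Gamma | marker-positive) = 0.028/0.8825 ≈ 0.032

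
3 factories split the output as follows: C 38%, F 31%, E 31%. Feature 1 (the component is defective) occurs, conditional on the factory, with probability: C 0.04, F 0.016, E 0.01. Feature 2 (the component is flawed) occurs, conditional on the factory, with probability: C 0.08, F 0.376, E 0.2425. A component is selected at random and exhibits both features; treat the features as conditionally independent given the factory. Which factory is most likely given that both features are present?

Prior × likelihood for each hypothesis:
  C: 0.38 × 0.04 × 0.08 = 0.001216
  F: 0.31 × 0.016 × 0.376 = 0.00186496
  E: 0.31 × 0.01 × 0.2425 = 0.00075175
Normalizing constant = 0.00383271.
Largest term belongs to F, so F is most probable.

F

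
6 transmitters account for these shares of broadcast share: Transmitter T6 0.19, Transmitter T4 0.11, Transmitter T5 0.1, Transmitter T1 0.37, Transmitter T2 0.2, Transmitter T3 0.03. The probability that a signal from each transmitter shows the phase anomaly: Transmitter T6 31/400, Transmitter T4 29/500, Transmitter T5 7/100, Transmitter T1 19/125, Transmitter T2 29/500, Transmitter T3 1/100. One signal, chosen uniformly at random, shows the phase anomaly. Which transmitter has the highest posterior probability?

Transmitter T1

Unnormalized posteriors (prior × likelihood):
  Transmitter T6: 0.19 × 0.0775 = 0.014725
  Transmitter T4: 0.11 × 0.058 = 0.00638
  Transmitter T5: 0.1 × 0.07 = 0.007
  Transmitter T1: 0.37 × 0.152 = 0.05624
  Transmitter T2: 0.2 × 0.058 = 0.0116
  Transmitter T3: 0.03 × 0.01 = 0.0003
Sum = 0.096245.
Largest term belongs to Transmitter T1, so Transmitter T1 is most probable.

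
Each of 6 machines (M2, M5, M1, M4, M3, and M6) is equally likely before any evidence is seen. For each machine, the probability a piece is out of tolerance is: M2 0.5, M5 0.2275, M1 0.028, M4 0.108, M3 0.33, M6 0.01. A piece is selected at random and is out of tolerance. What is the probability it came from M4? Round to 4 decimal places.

Since the prior is uniform, the posterior is proportional to the likelihood:
  M2: 0.5
  M5: 0.2275
  M1: 0.028
  M4: 0.108
  M3: 0.33
  M6: 0.01
Sum = 1.2035.
P(M4 | evidence) = 0.108 / 1.2035 ≈ 0.0897.

0.0897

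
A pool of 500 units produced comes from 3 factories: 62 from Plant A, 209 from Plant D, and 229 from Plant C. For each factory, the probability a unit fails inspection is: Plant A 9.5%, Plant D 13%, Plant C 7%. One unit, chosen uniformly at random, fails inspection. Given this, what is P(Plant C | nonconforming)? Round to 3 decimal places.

By Bayes' rule, posterior ∝ prior × likelihood:
  Plant A: 0.124 × 0.095 = 0.01178
  Plant D: 0.418 × 0.13 = 0.05434
  Plant C: 0.458 × 0.07 = 0.03206
Normalizing constant = 0.09818.
P(Plant C | evidence) = 0.03206 / 0.09818 ≈ 0.327.

0.327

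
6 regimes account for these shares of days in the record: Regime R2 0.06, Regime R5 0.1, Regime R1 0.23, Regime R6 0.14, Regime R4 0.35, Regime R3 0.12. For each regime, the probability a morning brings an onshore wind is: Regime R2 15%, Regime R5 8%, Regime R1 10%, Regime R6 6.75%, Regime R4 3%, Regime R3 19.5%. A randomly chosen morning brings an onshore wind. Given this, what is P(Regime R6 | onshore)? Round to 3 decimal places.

0.113

Unnormalized posteriors (prior × likelihood):
  Regime R2: 0.06 × 0.15 = 0.009
  Regime R5: 0.1 × 0.08 = 0.008
  Regime R1: 0.23 × 0.1 = 0.023
  Regime R6: 0.14 × 0.0675 = 0.00945
  Regime R4: 0.35 × 0.03 = 0.0105
  Regime R3: 0.12 × 0.195 = 0.0234
Sum = 0.08335.
P(Regime R6 | evidence) = 0.00945 / 0.08335 ≈ 0.113.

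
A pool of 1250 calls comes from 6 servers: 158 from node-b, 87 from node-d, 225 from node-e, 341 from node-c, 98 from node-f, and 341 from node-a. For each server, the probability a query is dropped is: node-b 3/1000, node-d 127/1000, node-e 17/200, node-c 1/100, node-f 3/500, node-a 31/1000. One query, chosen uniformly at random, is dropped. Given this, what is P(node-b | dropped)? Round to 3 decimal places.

Prior × likelihood for each hypothesis:
  node-b: 0.1264 × 0.003 = 0.0003792
  node-d: 0.0696 × 0.127 = 0.0088392
  node-e: 0.18 × 0.085 = 0.0153
  node-c: 0.2728 × 0.01 = 0.002728
  node-f: 0.0784 × 0.006 = 0.0004704
  node-a: 0.2728 × 0.031 = 0.0084568
Total = 0.0361736.
P(node-b | evidence) = 0.0003792 / 0.0361736 ≈ 0.010.

0.010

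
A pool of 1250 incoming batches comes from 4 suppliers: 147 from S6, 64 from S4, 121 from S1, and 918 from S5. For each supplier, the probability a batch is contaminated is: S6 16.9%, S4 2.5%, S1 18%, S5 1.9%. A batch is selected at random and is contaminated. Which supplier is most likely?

Prior × likelihood for each hypothesis:
  S6: 0.1176 × 0.169 = 0.0198744
  S4: 0.0512 × 0.025 = 0.00128
  S1: 0.0968 × 0.18 = 0.017424
  S5: 0.7344 × 0.019 = 0.0139536
Normalizing constant = 0.052532.
Largest term belongs to S6, so S6 is most probable.

S6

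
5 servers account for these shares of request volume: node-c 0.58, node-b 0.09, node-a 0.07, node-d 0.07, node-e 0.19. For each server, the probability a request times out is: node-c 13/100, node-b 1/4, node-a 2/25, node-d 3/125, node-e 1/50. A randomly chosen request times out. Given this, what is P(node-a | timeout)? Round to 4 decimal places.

0.0514

Compute prior × likelihood for every hypothesis:
  node-c: 0.58 × 0.13 = 0.0754
  node-b: 0.09 × 0.25 = 0.0225
  node-a: 0.07 × 0.08 = 0.0056
  node-d: 0.07 × 0.024 = 0.00168
  node-e: 0.19 × 0.02 = 0.0038
Total = 0.10898.
P(node-a | evidence) = 0.0056 / 0.10898 ≈ 0.0514.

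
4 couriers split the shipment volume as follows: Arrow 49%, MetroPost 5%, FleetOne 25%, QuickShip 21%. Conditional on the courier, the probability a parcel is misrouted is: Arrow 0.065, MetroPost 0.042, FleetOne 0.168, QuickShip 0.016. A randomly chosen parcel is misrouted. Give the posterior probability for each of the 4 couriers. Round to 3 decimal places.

Prior × likelihood for each hypothesis:
  Arrow: 0.49 × 0.065 = 0.03185
  MetroPost: 0.05 × 0.042 = 0.0021
  FleetOne: 0.25 × 0.168 = 0.042
  QuickShip: 0.21 × 0.016 = 0.00336
Normalizing constant = 0.07931.
P(Arrow | misrouted) = 0.03185/0.07931 ≈ 0.402
P(MetroPost | misrouted) = 0.0021/0.07931 ≈ 0.026
P(FleetOne | misrouted) = 0.042/0.07931 ≈ 0.530
P(QuickShip | misrouted) = 0.00336/0.07931 ≈ 0.042

Arrow 0.402, MetroPost 0.026, FleetOne 0.530, QuickShip 0.042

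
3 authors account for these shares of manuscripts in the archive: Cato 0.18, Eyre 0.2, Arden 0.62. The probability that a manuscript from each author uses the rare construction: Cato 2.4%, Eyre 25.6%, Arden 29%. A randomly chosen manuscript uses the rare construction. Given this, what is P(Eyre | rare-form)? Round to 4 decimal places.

0.2176

By Bayes' rule, posterior ∝ prior × likelihood:
  Cato: 0.18 × 0.024 = 0.00432
  Eyre: 0.2 × 0.256 = 0.0512
  Arden: 0.62 × 0.29 = 0.1798
Normalizing constant = 0.23532.
P(Eyre | evidence) = 0.0512 / 0.23532 ≈ 0.2176.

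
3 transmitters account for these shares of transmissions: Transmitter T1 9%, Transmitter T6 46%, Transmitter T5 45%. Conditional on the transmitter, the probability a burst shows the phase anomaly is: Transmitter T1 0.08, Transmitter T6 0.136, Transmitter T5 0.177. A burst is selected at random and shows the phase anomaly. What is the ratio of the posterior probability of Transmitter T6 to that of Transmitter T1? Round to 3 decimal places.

8.689

Unnormalized posteriors (prior × likelihood):
  Transmitter T1: 0.09 × 0.08 = 0.0072
  Transmitter T6: 0.46 × 0.136 = 0.06256
  Transmitter T5: 0.45 × 0.177 = 0.07965
Sum = 0.14941.
The ratio is 0.06256 / 0.0072 (the normalizer cancels) = 8.689.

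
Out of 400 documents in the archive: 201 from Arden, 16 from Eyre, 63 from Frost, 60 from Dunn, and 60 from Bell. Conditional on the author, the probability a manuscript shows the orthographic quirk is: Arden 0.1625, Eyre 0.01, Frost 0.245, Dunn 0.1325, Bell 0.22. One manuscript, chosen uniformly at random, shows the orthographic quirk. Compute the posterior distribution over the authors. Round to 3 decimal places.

Arden 0.471, Eyre 0.002, Frost 0.222, Dunn 0.115, Bell 0.190

Compute prior × likelihood for every hypothesis:
  Arden: 0.5025 × 0.1625 = 0.08165625
  Eyre: 0.04 × 0.01 = 0.0004
  Frost: 0.1575 × 0.245 = 0.0385875
  Dunn: 0.15 × 0.1325 = 0.019875
  Bell: 0.15 × 0.22 = 0.033
Sum = 0.17351875.
P(Arden | quirk) = 0.08165625/0.17351875 ≈ 0.471
P(Eyre | quirk) = 0.0004/0.17351875 ≈ 0.002
P(Frost | quirk) = 0.0385875/0.17351875 ≈ 0.222
P(Dunn | quirk) = 0.019875/0.17351875 ≈ 0.115
P(Bell | quirk) = 0.033/0.17351875 ≈ 0.190
(Check: 0.471+0.002+0.222+0.115+0.190 = 1.000.)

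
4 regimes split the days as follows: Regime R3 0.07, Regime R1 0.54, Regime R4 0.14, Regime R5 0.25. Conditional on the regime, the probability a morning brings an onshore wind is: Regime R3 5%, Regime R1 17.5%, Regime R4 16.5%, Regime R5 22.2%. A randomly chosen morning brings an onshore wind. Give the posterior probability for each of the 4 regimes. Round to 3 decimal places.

Regime R3 0.020, Regime R1 0.535, Regime R4 0.131, Regime R5 0.314

Compute prior × likelihood for every hypothesis:
  Regime R3: 0.07 × 0.05 = 0.0035
  Regime R1: 0.54 × 0.175 = 0.0945
  Regime R4: 0.14 × 0.165 = 0.0231
  Regime R5: 0.25 × 0.222 = 0.0555
Normalizing constant = 0.1766.
P(Regime R3 | onshore) = 0.0035/0.1766 ≈ 0.020
P(Regime R1 | onshore) = 0.0945/0.1766 ≈ 0.535
P(Regime R4 | onshore) = 0.0231/0.1766 ≈ 0.131
P(Regime R5 | onshore) = 0.0555/0.1766 ≈ 0.314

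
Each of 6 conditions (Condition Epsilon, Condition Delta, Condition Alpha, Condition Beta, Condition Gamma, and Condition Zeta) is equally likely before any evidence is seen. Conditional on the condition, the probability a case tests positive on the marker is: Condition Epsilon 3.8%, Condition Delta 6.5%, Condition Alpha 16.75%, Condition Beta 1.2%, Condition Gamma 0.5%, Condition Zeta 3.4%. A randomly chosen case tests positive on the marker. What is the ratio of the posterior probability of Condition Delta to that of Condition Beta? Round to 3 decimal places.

5.417

Since the prior is uniform, the posterior is proportional to the likelihood:
  Condition Epsilon: 0.038
  Condition Delta: 0.065
  Condition Alpha: 0.1675
  Condition Beta: 0.012
  Condition Gamma: 0.005
  Condition Zeta: 0.034
Sum = 0.3215.
The ratio is 0.065 / 0.012 (the normalizer cancels) = 5.417.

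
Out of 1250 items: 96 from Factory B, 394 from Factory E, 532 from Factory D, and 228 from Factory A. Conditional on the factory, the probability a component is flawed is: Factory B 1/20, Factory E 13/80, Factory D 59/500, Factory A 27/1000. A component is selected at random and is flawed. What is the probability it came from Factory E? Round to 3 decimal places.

By Bayes' rule, posterior ∝ prior × likelihood:
  Factory B: 0.0768 × 0.05 = 0.00384
  Factory E: 0.3152 × 0.1625 = 0.05122
  Factory D: 0.4256 × 0.118 = 0.0502208
  Factory A: 0.1824 × 0.027 = 0.0049248
Sum = 0.1102056.
P(Factory E | evidence) = 0.05122 / 0.1102056 ≈ 0.465.

0.465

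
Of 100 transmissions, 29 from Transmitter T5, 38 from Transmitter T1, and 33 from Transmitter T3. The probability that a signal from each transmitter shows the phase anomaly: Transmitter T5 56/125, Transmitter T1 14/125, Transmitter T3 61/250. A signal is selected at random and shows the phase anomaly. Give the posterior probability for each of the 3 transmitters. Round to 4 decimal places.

Transmitter T5 0.5135, Transmitter T1 0.1682, Transmitter T3 0.3183

By Bayes' rule, posterior ∝ prior × likelihood:
  Transmitter T5: 0.29 × 0.448 = 0.12992
  Transmitter T1: 0.38 × 0.112 = 0.04256
  Transmitter T3: 0.33 × 0.244 = 0.08052
Normalizing constant = 0.253.
P(Transmitter T5 | anomaly) = 0.12992/0.253 ≈ 0.5135
P(Transmitter T1 | anomaly) = 0.04256/0.253 ≈ 0.1682
P(Transmitter T3 | anomaly) = 0.08052/0.253 ≈ 0.3183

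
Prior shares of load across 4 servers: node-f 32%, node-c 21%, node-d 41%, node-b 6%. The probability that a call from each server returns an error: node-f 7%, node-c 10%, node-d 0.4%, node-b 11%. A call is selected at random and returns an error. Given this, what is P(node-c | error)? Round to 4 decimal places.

Prior × likelihood for each hypothesis:
  node-f: 0.32 × 0.07 = 0.0224
  node-c: 0.21 × 0.1 = 0.021
  node-d: 0.41 × 0.004 = 0.00164
  node-b: 0.06 × 0.11 = 0.0066
Sum = 0.05164.
P(node-c | evidence) = 0.021 / 0.05164 ≈ 0.4067.

0.4067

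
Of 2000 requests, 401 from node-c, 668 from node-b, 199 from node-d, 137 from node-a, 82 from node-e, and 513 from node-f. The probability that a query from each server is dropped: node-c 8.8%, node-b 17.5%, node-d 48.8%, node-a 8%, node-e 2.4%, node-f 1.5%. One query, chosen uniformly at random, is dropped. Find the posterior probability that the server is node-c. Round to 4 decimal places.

0.1307

Prior × likelihood for each hypothesis:
  node-c: 0.2005 × 0.088 = 0.017644
  node-b: 0.334 × 0.175 = 0.05845
  node-d: 0.0995 × 0.488 = 0.048556
  node-a: 0.0685 × 0.08 = 0.00548
  node-e: 0.041 × 0.024 = 0.000984
  node-f: 0.2565 × 0.015 = 0.0038475
Sum = 0.1349615.
P(node-c | evidence) = 0.017644 / 0.1349615 ≈ 0.1307.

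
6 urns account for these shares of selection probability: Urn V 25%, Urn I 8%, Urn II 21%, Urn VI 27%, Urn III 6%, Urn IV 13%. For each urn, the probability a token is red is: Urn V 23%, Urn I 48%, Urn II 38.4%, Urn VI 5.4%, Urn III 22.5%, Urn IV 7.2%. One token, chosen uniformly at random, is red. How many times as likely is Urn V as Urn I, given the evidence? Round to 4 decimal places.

By Bayes' rule, posterior ∝ prior × likelihood:
  Urn V: 0.25 × 0.23 = 0.0575
  Urn I: 0.08 × 0.48 = 0.0384
  Urn II: 0.21 × 0.384 = 0.08064
  Urn VI: 0.27 × 0.054 = 0.01458
  Urn III: 0.06 × 0.225 = 0.0135
  Urn IV: 0.13 × 0.072 = 0.00936
Sum = 0.21398.
The ratio is 0.0575 / 0.0384 (the normalizer cancels) = 1.4974.

1.4974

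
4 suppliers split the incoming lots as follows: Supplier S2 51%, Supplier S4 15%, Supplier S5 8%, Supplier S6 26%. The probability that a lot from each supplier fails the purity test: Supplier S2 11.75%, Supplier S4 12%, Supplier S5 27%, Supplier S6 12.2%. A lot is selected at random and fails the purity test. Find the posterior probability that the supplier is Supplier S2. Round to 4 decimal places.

0.4566

Compute prior × likelihood for every hypothesis:
  Supplier S2: 0.51 × 0.1175 = 0.059925
  Supplier S4: 0.15 × 0.12 = 0.018
  Supplier S5: 0.08 × 0.27 = 0.0216
  Supplier S6: 0.26 × 0.122 = 0.03172
Sum = 0.131245.
P(Supplier S2 | evidence) = 0.059925 / 0.131245 ≈ 0.4566.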